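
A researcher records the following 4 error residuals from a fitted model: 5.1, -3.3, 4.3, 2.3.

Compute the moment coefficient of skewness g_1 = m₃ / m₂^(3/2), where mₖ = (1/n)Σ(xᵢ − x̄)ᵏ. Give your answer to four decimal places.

-0.8486

x̄ = (5.1 - 3.3 + 4.3 + 2.3) / 4 = 2.1000
deviations (xᵢ − x̄): 3.0000, -5.4000, 2.2000, 0.2000
Σ(xᵢ − x̄)² = 43.0400 ⇒ m₂ = 43.0400/4 = 10.76000
Σ(xᵢ − x̄)³ = -119.8080 ⇒ m₃ = -119.8080/4 = -29.95200
m₂^(3/2) = 10.76000^(1.5) = 35.29542
g_1 = m₃ / m₂^(3/2) = -29.95200 / 35.29542 ≈ -0.8486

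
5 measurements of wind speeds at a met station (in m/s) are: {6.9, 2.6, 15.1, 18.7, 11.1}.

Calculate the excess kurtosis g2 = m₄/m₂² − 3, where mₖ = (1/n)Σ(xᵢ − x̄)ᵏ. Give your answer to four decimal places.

-1.3133

x̄ = 10.8800
Σ(xᵢ − x̄)² = 163.4080 ⇒ m₂ = 32.68160
Σ(xᵢ − x̄)⁴ = 9007.9300 ⇒ m₄ = 1801.58599
m₂² = 1068.08698
g2 = m₄/m₂² − 3 = 1.68674 − 3 ≈ -1.3133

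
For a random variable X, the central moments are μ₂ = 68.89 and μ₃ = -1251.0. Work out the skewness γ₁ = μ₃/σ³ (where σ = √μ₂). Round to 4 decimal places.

-2.1879

σ = √μ₂ = √68.89 = 8.30000
σ³ = μ₂^(3/2) = 571.78700
γ₁ = μ₃/σ³ = -1251.0 / 571.78700 ≈ -2.1879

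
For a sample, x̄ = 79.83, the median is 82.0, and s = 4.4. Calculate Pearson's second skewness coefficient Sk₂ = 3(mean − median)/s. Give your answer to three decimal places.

-1.480

Sk₂ = 3(79.83 − 82.0) / 4.4 = 3 × -2.1700 / 4.4
    = -6.5100 / 4.4 ≈ -1.480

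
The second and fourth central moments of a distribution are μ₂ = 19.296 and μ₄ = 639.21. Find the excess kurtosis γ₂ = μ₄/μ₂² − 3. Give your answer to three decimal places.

-1.283

μ₂² = 19.296² = 372.33562
μ₄/μ₂² = 639.21 / 372.33562 = 1.71676
γ₂ = 1.71676 − 3 ≈ -1.283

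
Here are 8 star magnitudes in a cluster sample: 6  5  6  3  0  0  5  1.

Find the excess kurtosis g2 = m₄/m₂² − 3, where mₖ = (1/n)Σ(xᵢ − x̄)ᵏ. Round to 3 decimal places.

-1.646

x̄ = 3.2500
Σ(xᵢ − x̄)² = 47.5000 ⇒ m₂ = 5.93750
Σ(xᵢ − x̄)⁴ = 381.9063 ⇒ m₄ = 47.73828
m₂² = 35.25391
g2 = m₄/m₂² − 3 = 1.35413 − 3 ≈ -1.646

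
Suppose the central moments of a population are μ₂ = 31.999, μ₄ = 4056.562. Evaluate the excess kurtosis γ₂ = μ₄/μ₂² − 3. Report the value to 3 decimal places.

μ₂² = 31.999² = 1023.93600
μ₄/μ₂² = 4056.562 / 1023.93600 = 3.96173
γ₂ = 3.96173 − 3 ≈ 0.962

0.962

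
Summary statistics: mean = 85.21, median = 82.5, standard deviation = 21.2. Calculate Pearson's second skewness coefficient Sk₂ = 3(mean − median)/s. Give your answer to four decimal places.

0.3835

Sk₂ = 3(85.21 − 82.5) / 21.2 = 3 × 2.7100 / 21.2
    = 8.1300 / 21.2 ≈ 0.3835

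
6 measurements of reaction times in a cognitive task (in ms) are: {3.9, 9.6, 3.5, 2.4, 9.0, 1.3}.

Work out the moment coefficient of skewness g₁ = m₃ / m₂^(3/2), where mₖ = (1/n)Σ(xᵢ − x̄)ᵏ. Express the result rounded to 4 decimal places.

x̄ = (3.9 + 9.6 + 3.5 + 2.4 + 9.0 + 1.3) / 6 = 4.9500
deviations (xᵢ − x̄): -1.0500, 4.6500, -1.4500, -2.5500, 4.0500, -3.6500
Σ(xᵢ − x̄)² = 61.0550 ⇒ m₂ = 61.0550/6 = 10.17583
Σ(xᵢ − x̄)³ = 97.5600 ⇒ m₃ = 97.5600/6 = 16.26000
m₂^(3/2) = 10.17583^(1.5) = 32.46048
g₁ = m₃ / m₂^(3/2) = 16.26000 / 32.46048 ≈ 0.5009

0.5009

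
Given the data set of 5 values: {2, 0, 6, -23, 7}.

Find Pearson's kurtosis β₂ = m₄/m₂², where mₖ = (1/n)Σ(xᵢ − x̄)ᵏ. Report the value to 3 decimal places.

x̄ = -1.6000
Σ(xᵢ − x̄)² = 605.2000 ⇒ m₂ = 121.04000
Σ(xᵢ − x̄)⁴ = 218708.1760 ⇒ m₄ = 43741.63520
m₂² = 14650.68160
β₂ = m₄/m₂² = 43741.63520 / 14650.68160 ≈ 2.986

2.986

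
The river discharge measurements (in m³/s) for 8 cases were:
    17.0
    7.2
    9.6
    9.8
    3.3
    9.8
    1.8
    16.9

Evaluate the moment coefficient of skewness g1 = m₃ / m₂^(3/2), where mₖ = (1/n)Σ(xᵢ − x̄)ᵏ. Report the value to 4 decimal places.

0.1519

x̄ = (17.0 + 7.2 + 9.6 + 9.8 + 3.3 + 9.8 + 1.8 + 16.9) / 8 = 9.4250
deviations (xᵢ − x̄): 7.5750, -2.2250, 0.1750, 0.3750, -6.1250, 0.3750, -7.6250, 7.4750
Σ(xᵢ − x̄)² = 214.1750 ⇒ m₂ = 214.1750/8 = 26.77188
Σ(xᵢ − x̄)³ = 168.3187 ⇒ m₃ = 168.3187/8 = 21.03984
m₂^(3/2) = 26.77188^(1.5) = 138.52182
g1 = m₃ / m₂^(3/2) = 21.03984 / 138.52182 ≈ 0.1519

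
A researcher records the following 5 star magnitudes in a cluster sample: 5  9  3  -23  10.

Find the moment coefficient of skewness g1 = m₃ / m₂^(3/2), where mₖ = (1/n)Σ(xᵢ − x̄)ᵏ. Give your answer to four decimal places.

-1.3382

x̄ = (5 + 9 + 3 - 23 + 10) / 5 = 0.8000
deviations (xᵢ − x̄): 4.2000, 8.2000, 2.2000, -23.8000, 9.2000
Σ(xᵢ − x̄)² = 740.8000 ⇒ m₂ = 740.8000/5 = 148.16000
Σ(xᵢ − x̄)³ = -12066.4800 ⇒ m₃ = -12066.4800/5 = -2413.29600
m₂^(3/2) = 148.16000^(1.5) = 1803.41822
g1 = m₃ / m₂^(3/2) = -2413.29600 / 1803.41822 ≈ -1.3382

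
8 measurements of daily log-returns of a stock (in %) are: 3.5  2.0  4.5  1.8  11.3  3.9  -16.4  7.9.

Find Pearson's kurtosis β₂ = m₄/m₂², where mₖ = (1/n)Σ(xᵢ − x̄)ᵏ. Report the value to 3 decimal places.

x̄ = 2.3125
Σ(xᵢ − x̄)² = 471.2287 ⇒ m₂ = 58.90359
Σ(xᵢ − x̄)⁴ = 130141.0242 ⇒ m₄ = 16267.62803
m₂² = 3469.63336
β₂ = m₄/m₂² = 16267.62803 / 3469.63336 ≈ 4.689

4.689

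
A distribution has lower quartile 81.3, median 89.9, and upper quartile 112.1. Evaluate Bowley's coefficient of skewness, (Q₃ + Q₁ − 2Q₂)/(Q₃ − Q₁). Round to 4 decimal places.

numerator: Q₃ + Q₁ − 2Q₂ = 112.1 + 81.3 − 2×89.9 = 13.6000
denominator: Q₃ − Q₁ = 112.1 − 81.3 = 30.8000
Bowley skewness = 13.6000 / 30.8000 ≈ 0.4416

0.4416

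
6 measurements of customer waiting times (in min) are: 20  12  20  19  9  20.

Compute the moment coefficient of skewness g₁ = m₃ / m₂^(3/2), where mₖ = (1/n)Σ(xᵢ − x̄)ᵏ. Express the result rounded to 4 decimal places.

-0.8051

x̄ = (20 + 12 + 20 + 19 + 9 + 20) / 6 = 16.6667
deviations (xᵢ − x̄): 3.3333, -4.6667, 3.3333, 2.3333, -7.6667, 3.3333
Σ(xᵢ − x̄)² = 119.3333 ⇒ m₂ = 119.3333/6 = 19.88889
Σ(xᵢ − x̄)³ = -428.4444 ⇒ m₃ = -428.4444/6 = -71.40741
m₂^(3/2) = 19.88889^(1.5) = 88.69840
g₁ = m₃ / m₂^(3/2) = -71.40741 / 88.69840 ≈ -0.8051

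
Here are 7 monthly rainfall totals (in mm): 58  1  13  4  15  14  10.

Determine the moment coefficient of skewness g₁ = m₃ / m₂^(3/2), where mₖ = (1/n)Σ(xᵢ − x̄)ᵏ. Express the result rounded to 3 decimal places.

x̄ = (58 + 1 + 13 + 4 + 15 + 14 + 10) / 7 = 16.4286
deviations (xᵢ − x̄): 41.5714, -15.4286, -3.4286, -12.4286, -1.4286, -2.4286, -6.4286
Σ(xᵢ − x̄)² = 2181.7143 ⇒ m₂ = 2181.7143/7 = 311.67347
Σ(xᵢ − x̄)³ = 65927.3878 ⇒ m₃ = 65927.3878/7 = 9418.19825
m₂^(3/2) = 311.67347^(1.5) = 5502.36952
g₁ = m₃ / m₂^(3/2) = 9418.19825 / 5502.36952 ≈ 1.712

1.712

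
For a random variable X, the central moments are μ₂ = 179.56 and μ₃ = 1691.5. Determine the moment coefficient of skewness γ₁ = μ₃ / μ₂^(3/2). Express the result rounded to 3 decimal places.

0.703

σ = √μ₂ = √179.56 = 13.40000
σ³ = μ₂^(3/2) = 2406.10400
γ₁ = μ₃/σ³ = 1691.5 / 2406.10400 ≈ 0.703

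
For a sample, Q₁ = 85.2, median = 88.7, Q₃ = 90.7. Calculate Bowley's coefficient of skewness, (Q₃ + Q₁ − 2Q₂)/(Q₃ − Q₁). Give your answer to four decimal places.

numerator: Q₃ + Q₁ − 2Q₂ = 90.7 + 85.2 − 2×88.7 = -1.5000
denominator: Q₃ − Q₁ = 90.7 − 85.2 = 5.5000
Bowley skewness = -1.5000 / 5.5000 ≈ -0.2727

-0.2727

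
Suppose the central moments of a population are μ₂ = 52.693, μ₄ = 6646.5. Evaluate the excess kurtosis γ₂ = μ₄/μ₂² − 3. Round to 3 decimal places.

μ₂² = 52.693² = 2776.55225
μ₄/μ₂² = 6646.5 / 2776.55225 = 2.39380
γ₂ = 2.39380 − 3 ≈ -0.606

-0.606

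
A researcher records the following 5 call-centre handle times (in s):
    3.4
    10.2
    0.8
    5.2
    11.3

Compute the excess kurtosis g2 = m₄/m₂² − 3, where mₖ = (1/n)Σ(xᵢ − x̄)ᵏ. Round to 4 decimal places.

x̄ = 6.1800
Σ(xᵢ − x̄)² = 80.0080 ⇒ m₂ = 16.00160
Σ(xᵢ − x̄)⁴ = 1846.7821 ⇒ m₄ = 369.35642
m₂² = 256.05120
g2 = m₄/m₂² − 3 = 1.44251 − 3 ≈ -1.5575

-1.5575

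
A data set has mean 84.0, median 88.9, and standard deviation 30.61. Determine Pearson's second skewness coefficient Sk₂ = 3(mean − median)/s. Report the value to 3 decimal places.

Sk₂ = 3(84.0 − 88.9) / 30.61 = 3 × -4.9000 / 30.61
    = -14.7000 / 30.61 ≈ -0.480

-0.480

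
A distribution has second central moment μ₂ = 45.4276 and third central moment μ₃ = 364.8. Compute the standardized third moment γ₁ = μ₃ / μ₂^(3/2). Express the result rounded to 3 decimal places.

σ = √μ₂ = √45.4276 = 6.74000
σ³ = μ₂^(3/2) = 306.18202
γ₁ = μ₃/σ³ = 364.8 / 306.18202 ≈ 1.191

1.191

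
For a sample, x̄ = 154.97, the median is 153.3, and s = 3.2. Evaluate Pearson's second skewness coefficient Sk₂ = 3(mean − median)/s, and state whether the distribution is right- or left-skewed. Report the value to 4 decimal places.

Sk₂ = 3(154.97 − 153.3) / 3.2 = 3 × 1.6700 / 3.2
    = 5.0100 / 3.2 ≈ 1.5656
Sk₂ > 0 ⇒ mean > median ⇒ right-skewed (positive skew).

1.5656, right-skewed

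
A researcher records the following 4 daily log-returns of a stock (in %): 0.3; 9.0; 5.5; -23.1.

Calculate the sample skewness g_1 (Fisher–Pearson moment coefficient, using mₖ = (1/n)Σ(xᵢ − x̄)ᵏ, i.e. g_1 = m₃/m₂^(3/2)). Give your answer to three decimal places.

x̄ = (0.3 + 9.0 + 5.5 - 23.1) / 4 = -2.0750
deviations (xᵢ − x̄): 2.3750, 11.0750, 7.5750, -21.0250
Σ(xᵢ − x̄)² = 627.7275 ⇒ m₂ = 627.7275/4 = 156.93188
Σ(xᵢ − x̄)³ = -7487.6486 ⇒ m₃ = -7487.6486/4 = -1871.91216
m₂^(3/2) = 156.93188^(1.5) = 1965.92409
g_1 = m₃ / m₂^(3/2) = -1871.91216 / 1965.92409 ≈ -0.952

-0.952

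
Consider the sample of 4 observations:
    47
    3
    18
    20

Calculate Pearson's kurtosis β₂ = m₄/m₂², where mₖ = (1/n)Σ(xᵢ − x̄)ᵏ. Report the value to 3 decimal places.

2.060

x̄ = 22.0000
Σ(xᵢ − x̄)² = 1006.0000 ⇒ m₂ = 251.50000
Σ(xᵢ − x̄)⁴ = 521218.0000 ⇒ m₄ = 130304.50000
m₂² = 63252.25000
β₂ = m₄/m₂² = 130304.50000 / 63252.25000 ≈ 2.060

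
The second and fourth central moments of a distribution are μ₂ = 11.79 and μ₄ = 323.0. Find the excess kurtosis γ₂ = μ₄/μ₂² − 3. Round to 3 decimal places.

-0.676

μ₂² = 11.79² = 139.00410
μ₄/μ₂² = 323.0 / 139.00410 = 2.32367
γ₂ = 2.32367 − 3 ≈ -0.676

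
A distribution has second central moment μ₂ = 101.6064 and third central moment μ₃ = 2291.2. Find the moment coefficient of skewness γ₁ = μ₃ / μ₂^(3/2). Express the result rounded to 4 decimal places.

σ = √μ₂ = √101.6064 = 10.08000
σ³ = μ₂^(3/2) = 1024.19251
γ₁ = μ₃/σ³ = 2291.2 / 1024.19251 ≈ 2.2371

2.2371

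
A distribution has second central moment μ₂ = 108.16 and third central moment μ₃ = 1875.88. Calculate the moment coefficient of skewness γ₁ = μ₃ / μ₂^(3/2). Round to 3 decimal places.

1.668

σ = √μ₂ = √108.16 = 10.40000
σ³ = μ₂^(3/2) = 1124.86400
γ₁ = μ₃/σ³ = 1875.88 / 1124.86400 ≈ 1.668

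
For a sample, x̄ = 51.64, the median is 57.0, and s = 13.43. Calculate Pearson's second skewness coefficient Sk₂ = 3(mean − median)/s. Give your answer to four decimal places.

-1.1973

Sk₂ = 3(51.64 − 57.0) / 13.43 = 3 × -5.3600 / 13.43
    = -16.0800 / 13.43 ≈ -1.1973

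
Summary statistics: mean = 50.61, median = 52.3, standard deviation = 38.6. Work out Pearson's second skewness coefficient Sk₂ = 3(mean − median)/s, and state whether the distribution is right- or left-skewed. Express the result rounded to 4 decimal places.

-0.1313, left-skewed

Sk₂ = 3(50.61 − 52.3) / 38.6 = 3 × -1.6900 / 38.6
    = -5.0700 / 38.6 ≈ -0.1313
Sk₂ < 0 ⇒ mean < median ⇒ left-skewed (negative skew).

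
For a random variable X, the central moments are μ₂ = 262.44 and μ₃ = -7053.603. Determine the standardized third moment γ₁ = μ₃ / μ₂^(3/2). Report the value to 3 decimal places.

σ = √μ₂ = √262.44 = 16.20000
σ³ = μ₂^(3/2) = 4251.52800
γ₁ = μ₃/σ³ = -7053.603 / 4251.52800 ≈ -1.659

-1.659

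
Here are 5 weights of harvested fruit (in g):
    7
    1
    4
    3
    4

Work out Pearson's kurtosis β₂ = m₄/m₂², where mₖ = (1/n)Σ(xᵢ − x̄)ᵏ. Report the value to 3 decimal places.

2.359

x̄ = 3.8000
Σ(xᵢ − x̄)² = 18.8000 ⇒ m₂ = 3.76000
Σ(xᵢ − x̄)⁴ = 166.7360 ⇒ m₄ = 33.34720
m₂² = 14.13760
β₂ = m₄/m₂² = 33.34720 / 14.13760 ≈ 2.359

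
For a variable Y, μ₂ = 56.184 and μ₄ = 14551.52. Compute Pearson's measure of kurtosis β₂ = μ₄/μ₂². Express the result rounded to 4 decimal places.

μ₂² = 56.184² = 3156.64186
μ₄/μ₂² = 14551.52 / 3156.64186 = 4.60981
β₂ ≈ 4.6098

4.6098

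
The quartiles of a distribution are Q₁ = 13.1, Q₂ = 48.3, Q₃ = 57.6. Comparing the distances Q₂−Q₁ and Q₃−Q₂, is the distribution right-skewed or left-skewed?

Q₂ − Q₁ = 35.2;  Q₃ − Q₂ = 9.3
Q₂ − Q₁ > Q₃ − Q₂ ⇒ the lower half is more spread out ⇒ left-skewed.

left-skewed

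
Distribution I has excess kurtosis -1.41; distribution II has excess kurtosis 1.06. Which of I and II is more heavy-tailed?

Higher excess kurtosis ⇒ heavier tails relative to the normal distribution.
-1.41 vs 1.06: the larger is 1.06, so II has heavier tails. (II is leptokurtic — heavier-than-normal tails; the other is platykurtic.)

II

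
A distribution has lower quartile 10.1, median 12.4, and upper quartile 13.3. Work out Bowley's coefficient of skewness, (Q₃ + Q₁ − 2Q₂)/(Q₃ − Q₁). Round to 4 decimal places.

-0.4375

numerator: Q₃ + Q₁ − 2Q₂ = 13.3 + 10.1 − 2×12.4 = -1.4000
denominator: Q₃ − Q₁ = 13.3 − 10.1 = 3.2000
Bowley skewness = -1.4000 / 3.2000 ≈ -0.4375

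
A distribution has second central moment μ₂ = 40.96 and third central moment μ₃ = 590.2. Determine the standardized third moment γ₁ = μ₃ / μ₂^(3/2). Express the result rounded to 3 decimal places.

σ = √μ₂ = √40.96 = 6.40000
σ³ = μ₂^(3/2) = 262.14400
γ₁ = μ₃/σ³ = 590.2 / 262.14400 ≈ 2.251

2.251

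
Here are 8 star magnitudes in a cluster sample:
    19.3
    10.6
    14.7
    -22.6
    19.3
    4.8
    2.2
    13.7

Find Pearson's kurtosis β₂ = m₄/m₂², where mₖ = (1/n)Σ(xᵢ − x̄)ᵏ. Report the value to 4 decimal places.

x̄ = 7.7500
Σ(xᵢ − x̄)² = 1319.2600 ⇒ m₂ = 164.90750
Σ(xᵢ − x̄)⁴ = 888736.0851 ⇒ m₄ = 111092.01063
m₂² = 27194.48356
β₂ = m₄/m₂² = 111092.01063 / 27194.48356 ≈ 4.0851

4.0851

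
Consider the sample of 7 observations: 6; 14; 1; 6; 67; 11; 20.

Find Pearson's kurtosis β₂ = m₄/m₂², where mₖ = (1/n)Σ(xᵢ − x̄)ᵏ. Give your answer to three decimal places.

4.490

x̄ = 17.8571
Σ(xᵢ − x̄)² = 3046.8571 ⇒ m₂ = 435.26531
Σ(xᵢ − x̄)⁴ = 5955057.8076 ⇒ m₄ = 850722.54394
m₂² = 189455.88671
β₂ = m₄/m₂² = 850722.54394 / 189455.88671 ≈ 4.490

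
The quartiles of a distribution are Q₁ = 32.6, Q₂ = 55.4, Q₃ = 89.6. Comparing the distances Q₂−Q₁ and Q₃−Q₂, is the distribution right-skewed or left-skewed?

right-skewed

Q₂ − Q₁ = 22.8;  Q₃ − Q₂ = 34.2
Q₃ − Q₂ > Q₂ − Q₁ ⇒ the upper half is more spread out ⇒ right-skewed.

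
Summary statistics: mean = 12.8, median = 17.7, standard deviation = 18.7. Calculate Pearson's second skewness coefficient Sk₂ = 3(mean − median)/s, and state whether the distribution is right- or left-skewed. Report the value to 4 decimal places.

Sk₂ = 3(12.8 − 17.7) / 18.7 = 3 × -4.9000 / 18.7
    = -14.7000 / 18.7 ≈ -0.7861
Sk₂ < 0 ⇒ mean < median ⇒ left-skewed (negative skew).

-0.7861, left-skewed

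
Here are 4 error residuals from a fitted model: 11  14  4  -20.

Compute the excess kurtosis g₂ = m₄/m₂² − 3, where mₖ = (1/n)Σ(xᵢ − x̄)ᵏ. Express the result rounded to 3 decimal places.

-0.874

x̄ = 2.2500
Σ(xᵢ − x̄)² = 712.7500 ⇒ m₂ = 178.18750
Σ(xᵢ − x̄)⁴ = 270019.3281 ⇒ m₄ = 67504.83203
m₂² = 31750.78516
g₂ = m₄/m₂² − 3 = 2.12608 − 3 ≈ -0.874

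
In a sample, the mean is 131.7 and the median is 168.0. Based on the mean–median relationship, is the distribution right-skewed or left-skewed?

left-skewed

mean − median = 131.7 − 168.0 = -36.3
mean < median ⇒ the longer tail is on the left ⇒ left-skewed (negatively skewed).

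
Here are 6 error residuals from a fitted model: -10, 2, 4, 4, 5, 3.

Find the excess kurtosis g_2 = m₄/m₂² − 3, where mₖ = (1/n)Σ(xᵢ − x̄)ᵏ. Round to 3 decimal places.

0.968

x̄ = 1.3333
Σ(xᵢ − x̄)² = 159.3333 ⇒ m₂ = 26.55556
Σ(xᵢ − x̄)⁴ = 16787.7778 ⇒ m₄ = 2797.96296
m₂² = 705.19753
g_2 = m₄/m₂² − 3 = 3.96763 − 3 ≈ 0.968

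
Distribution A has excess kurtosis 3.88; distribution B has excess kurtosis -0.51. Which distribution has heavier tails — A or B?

A

Higher excess kurtosis ⇒ heavier tails relative to the normal distribution.
3.88 vs -0.51: the larger is 3.88, so A has heavier tails. (A is leptokurtic — heavier-than-normal tails; the other is platykurtic.)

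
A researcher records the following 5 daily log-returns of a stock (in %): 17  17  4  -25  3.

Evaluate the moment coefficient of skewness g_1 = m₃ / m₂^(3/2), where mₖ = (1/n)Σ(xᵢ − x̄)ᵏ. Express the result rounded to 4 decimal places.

-0.9510

x̄ = (17 + 17 + 4 - 25 + 3) / 5 = 3.2000
deviations (xᵢ − x̄): 13.8000, 13.8000, 0.8000, -28.2000, -0.2000
Σ(xᵢ − x̄)² = 1176.8000 ⇒ m₂ = 1176.8000/5 = 235.36000
Σ(xᵢ − x̄)³ = -17169.1200 ⇒ m₃ = -17169.1200/5 = -3433.82400
m₂^(3/2) = 235.36000^(1.5) = 3610.76300
g_1 = m₃ / m₂^(3/2) = -3433.82400 / 3610.76300 ≈ -0.9510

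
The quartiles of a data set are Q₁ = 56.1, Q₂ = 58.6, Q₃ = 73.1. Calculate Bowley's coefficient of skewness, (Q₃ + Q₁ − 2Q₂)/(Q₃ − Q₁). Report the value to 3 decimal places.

0.706

numerator: Q₃ + Q₁ − 2Q₂ = 73.1 + 56.1 − 2×58.6 = 12.0000
denominator: Q₃ − Q₁ = 73.1 − 56.1 = 17.0000
Bowley skewness = 12.0000 / 17.0000 ≈ 0.706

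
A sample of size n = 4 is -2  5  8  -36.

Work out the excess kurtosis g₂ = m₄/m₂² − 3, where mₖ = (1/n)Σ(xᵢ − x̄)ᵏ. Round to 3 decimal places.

x̄ = -6.2500
Σ(xᵢ − x̄)² = 1232.7500 ⇒ m₂ = 308.18750
Σ(xᵢ − x̄)⁴ = 840914.3281 ⇒ m₄ = 210228.58203
m₂² = 94979.53516
g₂ = m₄/m₂² − 3 = 2.21341 − 3 ≈ -0.787

-0.787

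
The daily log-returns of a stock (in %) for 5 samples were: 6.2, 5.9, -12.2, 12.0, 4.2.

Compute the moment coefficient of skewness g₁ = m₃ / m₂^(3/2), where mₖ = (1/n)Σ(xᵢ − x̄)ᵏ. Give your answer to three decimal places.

x̄ = (6.2 + 5.9 - 12.2 + 12.0 + 4.2) / 5 = 3.2200
deviations (xᵢ − x̄): 2.9800, 2.6800, -15.4200, 8.7800, 0.9800
Σ(xᵢ − x̄)² = 331.8880 ⇒ m₂ = 331.8880/5 = 66.37760
Σ(xᵢ − x̄)³ = -2943.0223 ⇒ m₃ = -2943.0223/5 = -588.60446
m₂^(3/2) = 66.37760^(1.5) = 540.79457
g₁ = m₃ / m₂^(3/2) = -588.60446 / 540.79457 ≈ -1.088

-1.088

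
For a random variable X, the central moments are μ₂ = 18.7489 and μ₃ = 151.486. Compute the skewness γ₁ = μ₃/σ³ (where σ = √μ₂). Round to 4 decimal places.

σ = √μ₂ = √18.7489 = 4.33000
σ³ = μ₂^(3/2) = 81.18274
γ₁ = μ₃/σ³ = 151.486 / 81.18274 ≈ 1.8660

1.8660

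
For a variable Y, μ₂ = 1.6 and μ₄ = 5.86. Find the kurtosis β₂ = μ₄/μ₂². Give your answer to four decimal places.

2.2891

μ₂² = 1.6² = 2.56000
μ₄/μ₂² = 5.86 / 2.56000 = 2.28906
β₂ ≈ 2.2891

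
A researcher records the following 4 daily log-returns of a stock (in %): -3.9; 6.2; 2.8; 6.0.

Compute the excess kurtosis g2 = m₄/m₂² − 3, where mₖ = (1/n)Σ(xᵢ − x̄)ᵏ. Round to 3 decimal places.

x̄ = 2.7750
Σ(xᵢ − x̄)² = 66.6875 ⇒ m₂ = 16.67188
Σ(xᵢ − x̄)⁴ = 2230.9843 ⇒ m₄ = 557.74607
m₂² = 277.95142
g2 = m₄/m₂² − 3 = 2.00663 − 3 ≈ -0.993

-0.993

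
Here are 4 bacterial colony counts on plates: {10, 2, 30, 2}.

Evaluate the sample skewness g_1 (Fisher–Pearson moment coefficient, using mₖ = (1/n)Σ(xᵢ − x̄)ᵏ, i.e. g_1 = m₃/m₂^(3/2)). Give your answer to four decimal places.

x̄ = (10 + 2 + 30 + 2) / 4 = 11.0000
deviations (xᵢ − x̄): -1.0000, -9.0000, 19.0000, -9.0000
Σ(xᵢ − x̄)² = 524.0000 ⇒ m₂ = 524.0000/4 = 131.00000
Σ(xᵢ − x̄)³ = 5400.0000 ⇒ m₃ = 5400.0000/4 = 1350.00000
m₂^(3/2) = 131.00000^(1.5) = 1499.36353
g_1 = m₃ / m₂^(3/2) = 1350.00000 / 1499.36353 ≈ 0.9004

0.9004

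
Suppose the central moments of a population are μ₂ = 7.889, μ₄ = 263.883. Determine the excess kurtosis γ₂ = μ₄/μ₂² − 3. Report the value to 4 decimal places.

μ₂² = 7.889² = 62.23632
μ₄/μ₂² = 263.883 / 62.23632 = 4.24002
γ₂ = 4.24002 − 3 ≈ 1.2400

1.2400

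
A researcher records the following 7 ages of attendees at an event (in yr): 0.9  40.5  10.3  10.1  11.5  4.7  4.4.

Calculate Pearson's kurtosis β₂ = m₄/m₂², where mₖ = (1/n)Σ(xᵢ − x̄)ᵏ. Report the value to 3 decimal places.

x̄ = 11.7714
Σ(xᵢ − x̄)² = 1052.8943 ⇒ m₂ = 150.41347
Σ(xᵢ − x̄)⁴ = 700604.9718 ⇒ m₄ = 100086.42455
m₂² = 22624.21177
β₂ = m₄/m₂² = 100086.42455 / 22624.21177 ≈ 4.424

4.424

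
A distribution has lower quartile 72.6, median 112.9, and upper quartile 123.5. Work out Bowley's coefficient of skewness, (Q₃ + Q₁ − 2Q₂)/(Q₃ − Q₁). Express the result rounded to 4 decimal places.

numerator: Q₃ + Q₁ − 2Q₂ = 123.5 + 72.6 − 2×112.9 = -29.7000
denominator: Q₃ − Q₁ = 123.5 − 72.6 = 50.9000
Bowley skewness = -29.7000 / 50.9000 ≈ -0.5835

-0.5835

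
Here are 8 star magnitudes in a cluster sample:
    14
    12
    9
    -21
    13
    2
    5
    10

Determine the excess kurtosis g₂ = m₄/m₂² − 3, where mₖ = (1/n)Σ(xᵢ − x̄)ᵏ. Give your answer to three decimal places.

1.785

x̄ = 5.5000
Σ(xᵢ − x̄)² = 918.0000 ⇒ m₂ = 114.75000
Σ(xᵢ − x̄)⁴ = 504034.5000 ⇒ m₄ = 63004.31250
m₂² = 13167.56250
g₂ = m₄/m₂² − 3 = 4.78481 − 3 ≈ 1.785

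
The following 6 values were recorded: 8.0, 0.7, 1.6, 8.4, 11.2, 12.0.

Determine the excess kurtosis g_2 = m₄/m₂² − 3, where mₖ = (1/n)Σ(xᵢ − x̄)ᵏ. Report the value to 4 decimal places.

-1.4640

x̄ = 6.9833
Σ(xᵢ − x̄)² = 114.4483 ⇒ m₂ = 19.07472
Σ(xᵢ − x̄)⁴ = 3353.1584 ⇒ m₄ = 558.85973
m₂² = 363.84503
g_2 = m₄/m₂² − 3 = 1.53598 − 3 ≈ -1.4640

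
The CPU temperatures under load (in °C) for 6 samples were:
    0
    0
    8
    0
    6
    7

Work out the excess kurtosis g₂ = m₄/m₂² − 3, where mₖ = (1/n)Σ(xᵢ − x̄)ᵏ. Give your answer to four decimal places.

x̄ = 3.5000
Σ(xᵢ − x̄)² = 75.5000 ⇒ m₂ = 12.58333
Σ(xᵢ − x̄)⁴ = 1049.3750 ⇒ m₄ = 174.89583
m₂² = 158.34028
g₂ = m₄/m₂² − 3 = 1.10456 − 3 ≈ -1.8954

-1.8954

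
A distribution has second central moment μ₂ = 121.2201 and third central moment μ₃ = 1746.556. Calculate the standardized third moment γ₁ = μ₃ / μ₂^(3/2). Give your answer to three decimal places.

1.309

σ = √μ₂ = √121.2201 = 11.01000
σ³ = μ₂^(3/2) = 1334.63330
γ₁ = μ₃/σ³ = 1746.556 / 1334.63330 ≈ 1.309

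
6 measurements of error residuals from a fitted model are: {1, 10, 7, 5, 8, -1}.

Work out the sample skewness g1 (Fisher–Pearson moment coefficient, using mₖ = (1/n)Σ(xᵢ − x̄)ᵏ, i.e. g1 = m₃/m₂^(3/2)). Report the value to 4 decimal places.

-0.3443

x̄ = (1 + 10 + 7 + 5 + 8 - 1) / 6 = 5.0000
deviations (xᵢ − x̄): -4.0000, 5.0000, 2.0000, 0.0000, 3.0000, -6.0000
Σ(xᵢ − x̄)² = 90.0000 ⇒ m₂ = 90.0000/6 = 15.00000
Σ(xᵢ − x̄)³ = -120.0000 ⇒ m₃ = -120.0000/6 = -20.00000
m₂^(3/2) = 15.00000^(1.5) = 58.09475
g1 = m₃ / m₂^(3/2) = -20.00000 / 58.09475 ≈ -0.3443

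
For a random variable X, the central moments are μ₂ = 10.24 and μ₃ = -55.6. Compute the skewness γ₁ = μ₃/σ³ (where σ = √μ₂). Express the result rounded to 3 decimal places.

-1.697

σ = √μ₂ = √10.24 = 3.20000
σ³ = μ₂^(3/2) = 32.76800
γ₁ = μ₃/σ³ = -55.6 / 32.76800 ≈ -1.697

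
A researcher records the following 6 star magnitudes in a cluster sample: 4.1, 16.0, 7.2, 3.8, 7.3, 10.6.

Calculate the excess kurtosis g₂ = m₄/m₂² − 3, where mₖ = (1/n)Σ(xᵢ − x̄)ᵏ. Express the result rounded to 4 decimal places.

-0.5646

x̄ = 8.1667
Σ(xᵢ − x̄)² = 104.5733 ⇒ m₂ = 17.42889
Σ(xᵢ − x̄)⁴ = 4438.7611 ⇒ m₄ = 739.79352
m₂² = 303.76617
g₂ = m₄/m₂² − 3 = 2.43540 − 3 ≈ -0.5646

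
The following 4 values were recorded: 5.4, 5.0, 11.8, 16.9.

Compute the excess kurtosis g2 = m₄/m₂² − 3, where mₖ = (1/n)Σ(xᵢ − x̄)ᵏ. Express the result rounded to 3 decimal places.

x̄ = 9.7750
Σ(xᵢ − x̄)² = 96.8075 ⇒ m₂ = 24.20187
Σ(xᵢ − x̄)⁴ = 3480.1958 ⇒ m₄ = 870.04896
m₂² = 585.73075
g2 = m₄/m₂² − 3 = 1.48541 − 3 ≈ -1.515

-1.515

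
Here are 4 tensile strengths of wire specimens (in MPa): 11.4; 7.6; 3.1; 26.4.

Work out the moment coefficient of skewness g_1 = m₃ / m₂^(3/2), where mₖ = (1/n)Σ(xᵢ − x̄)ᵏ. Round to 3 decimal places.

x̄ = (11.4 + 7.6 + 3.1 + 26.4) / 4 = 12.1250
deviations (xᵢ − x̄): -0.7250, -4.5250, -9.0250, 14.2750
Σ(xᵢ − x̄)² = 306.2275 ⇒ m₂ = 306.2275/4 = 76.55687
Σ(xᵢ − x̄)³ = 2080.7719 ⇒ m₃ = 2080.7719/4 = 520.19297
m₂^(3/2) = 76.55687^(1.5) = 669.84805
g_1 = m₃ / m₂^(3/2) = 520.19297 / 669.84805 ≈ 0.777

0.777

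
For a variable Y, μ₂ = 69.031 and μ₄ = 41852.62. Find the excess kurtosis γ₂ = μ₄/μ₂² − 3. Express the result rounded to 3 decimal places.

5.783

μ₂² = 69.031² = 4765.27896
μ₄/μ₂² = 41852.62 / 4765.27896 = 8.78283
γ₂ = 8.78283 − 3 ≈ 5.783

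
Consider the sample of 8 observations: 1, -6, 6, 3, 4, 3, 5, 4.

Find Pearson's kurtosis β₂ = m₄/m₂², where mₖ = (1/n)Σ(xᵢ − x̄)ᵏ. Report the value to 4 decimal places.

x̄ = 2.5000
Σ(xᵢ − x̄)² = 98.0000 ⇒ m₂ = 12.25000
Σ(xᵢ − x̄)⁴ = 5424.5000 ⇒ m₄ = 678.06250
m₂² = 150.06250
β₂ = m₄/m₂² = 678.06250 / 150.06250 ≈ 4.5185

4.5185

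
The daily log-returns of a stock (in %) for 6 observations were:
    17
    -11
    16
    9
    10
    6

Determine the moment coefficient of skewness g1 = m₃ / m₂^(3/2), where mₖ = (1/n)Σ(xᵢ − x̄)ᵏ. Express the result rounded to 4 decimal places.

x̄ = (17 - 11 + 16 + 9 + 10 + 6) / 6 = 7.8333
deviations (xᵢ − x̄): 9.1667, -18.8333, 8.1667, 1.1667, 2.1667, -1.8333
Σ(xᵢ − x̄)² = 514.8333 ⇒ m₂ = 514.8333/6 = 85.80556
Σ(xᵢ − x̄)³ = -5359.5556 ⇒ m₃ = -5359.5556/6 = -893.25926
m₂^(3/2) = 85.80556^(1.5) = 794.82791
g1 = m₃ / m₂^(3/2) = -893.25926 / 794.82791 ≈ -1.1238

-1.1238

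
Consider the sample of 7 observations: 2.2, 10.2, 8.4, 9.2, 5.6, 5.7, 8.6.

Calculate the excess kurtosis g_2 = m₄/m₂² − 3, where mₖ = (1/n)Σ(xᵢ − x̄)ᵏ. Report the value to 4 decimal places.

-0.6546

x̄ = 7.1286
Σ(xᵢ − x̄)² = 46.1743 ⇒ m₂ = 6.59633
Σ(xᵢ − x̄)⁴ = 714.3742 ⇒ m₄ = 102.05346
m₂² = 43.51152
g_2 = m₄/m₂² − 3 = 2.34544 − 3 ≈ -0.6546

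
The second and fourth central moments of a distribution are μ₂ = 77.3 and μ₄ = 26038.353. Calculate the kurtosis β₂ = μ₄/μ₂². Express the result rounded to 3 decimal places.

4.358

μ₂² = 77.3² = 5975.29000
μ₄/μ₂² = 26038.353 / 5975.29000 = 4.35767
β₂ ≈ 4.358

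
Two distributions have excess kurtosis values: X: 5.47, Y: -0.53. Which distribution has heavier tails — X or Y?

Higher excess kurtosis ⇒ heavier tails relative to the normal distribution.
5.47 vs -0.53: the larger is 5.47, so X has heavier tails. (X is leptokurtic — heavier-than-normal tails; the other is platykurtic.)

X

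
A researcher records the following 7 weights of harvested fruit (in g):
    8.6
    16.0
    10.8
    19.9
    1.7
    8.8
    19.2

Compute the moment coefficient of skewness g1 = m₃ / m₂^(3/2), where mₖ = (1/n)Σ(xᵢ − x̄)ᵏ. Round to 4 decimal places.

-0.2200

x̄ = (8.6 + 16.0 + 10.8 + 19.9 + 1.7 + 8.8 + 19.2) / 7 = 12.1429
deviations (xᵢ − x̄): -3.5429, 3.8571, -1.3429, 7.7571, -10.4429, -3.3429, 7.0571
Σ(xᵢ − x̄)² = 259.4371 ⇒ m₂ = 259.4371/7 = 37.06245
Σ(xᵢ − x̄)³ = -347.4478 ⇒ m₃ = -347.4478/7 = -49.63539
m₂^(3/2) = 37.06245^(1.5) = 225.63225
g1 = m₃ / m₂^(3/2) = -49.63539 / 225.63225 ≈ -0.2200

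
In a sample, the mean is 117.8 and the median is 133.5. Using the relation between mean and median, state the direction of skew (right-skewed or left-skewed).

left-skewed

mean − median = 117.8 − 133.5 = -15.7
mean < median ⇒ the longer tail is on the left ⇒ left-skewed (negatively skewed).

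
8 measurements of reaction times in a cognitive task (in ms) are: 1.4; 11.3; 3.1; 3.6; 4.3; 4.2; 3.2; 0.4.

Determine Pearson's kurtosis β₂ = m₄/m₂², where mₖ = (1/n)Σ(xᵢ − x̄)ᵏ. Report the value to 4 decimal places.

4.4955

x̄ = 3.9375
Σ(xᵢ − x̄)² = 74.7188 ⇒ m₂ = 9.33984
Σ(xᵢ − x̄)⁴ = 3137.2146 ⇒ m₄ = 392.15183
m₂² = 87.23268
β₂ = m₄/m₂² = 392.15183 / 87.23268 ≈ 4.4955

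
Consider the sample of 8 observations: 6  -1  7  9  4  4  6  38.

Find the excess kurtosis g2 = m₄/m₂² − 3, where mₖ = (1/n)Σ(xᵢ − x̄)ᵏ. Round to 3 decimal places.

x̄ = 9.1250
Σ(xᵢ − x̄)² = 1012.8750 ⇒ m₂ = 126.60938
Σ(xᵢ − x̄)⁴ = 707265.4629 ⇒ m₄ = 88408.18286
m₂² = 16029.93384
g2 = m₄/m₂² − 3 = 5.51519 − 3 ≈ 2.515

2.515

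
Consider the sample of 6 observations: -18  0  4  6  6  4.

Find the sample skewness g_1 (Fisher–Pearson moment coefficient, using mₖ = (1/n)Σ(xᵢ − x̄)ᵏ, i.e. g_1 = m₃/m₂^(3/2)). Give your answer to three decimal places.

-1.580

x̄ = (-18 + 0 + 4 + 6 + 6 + 4) / 6 = 0.3333
deviations (xᵢ − x̄): -18.3333, -0.3333, 3.6667, 5.6667, 5.6667, 3.6667
Σ(xᵢ − x̄)² = 427.3333 ⇒ m₂ = 427.3333/6 = 71.22222
Σ(xᵢ − x̄)³ = -5699.5556 ⇒ m₃ = -5699.5556/6 = -949.92593
m₂^(3/2) = 71.22222^(1.5) = 601.06755
g_1 = m₃ / m₂^(3/2) = -949.92593 / 601.06755 ≈ -1.580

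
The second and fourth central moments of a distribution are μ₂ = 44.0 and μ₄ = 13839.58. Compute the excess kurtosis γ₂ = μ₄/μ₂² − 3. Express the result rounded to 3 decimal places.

μ₂² = 44.0² = 1936.00000
μ₄/μ₂² = 13839.58 / 1936.00000 = 7.14854
γ₂ = 7.14854 − 3 ≈ 4.149

4.149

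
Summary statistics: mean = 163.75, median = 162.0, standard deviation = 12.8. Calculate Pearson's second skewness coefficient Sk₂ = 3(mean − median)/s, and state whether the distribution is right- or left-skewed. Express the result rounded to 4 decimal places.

0.4102, right-skewed

Sk₂ = 3(163.75 − 162.0) / 12.8 = 3 × 1.7500 / 12.8
    = 5.2500 / 12.8 ≈ 0.4102
Sk₂ > 0 ⇒ mean > median ⇒ right-skewed (positive skew).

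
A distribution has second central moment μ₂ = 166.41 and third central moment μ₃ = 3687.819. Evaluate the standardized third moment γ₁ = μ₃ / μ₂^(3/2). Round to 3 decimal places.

1.718

σ = √μ₂ = √166.41 = 12.90000
σ³ = μ₂^(3/2) = 2146.68900
γ₁ = μ₃/σ³ = 3687.819 / 2146.68900 ≈ 1.718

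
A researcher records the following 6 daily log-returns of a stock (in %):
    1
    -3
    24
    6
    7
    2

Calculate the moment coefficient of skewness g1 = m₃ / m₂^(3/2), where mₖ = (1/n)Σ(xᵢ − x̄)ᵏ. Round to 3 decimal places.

x̄ = (1 - 3 + 24 + 6 + 7 + 2) / 6 = 6.1667
deviations (xᵢ − x̄): -5.1667, -9.1667, 17.8333, -0.1667, 0.8333, -4.1667
Σ(xᵢ − x̄)² = 446.8333 ⇒ m₂ = 446.8333/6 = 74.47222
Σ(xᵢ − x̄)³ = 4691.5556 ⇒ m₃ = 4691.5556/6 = 781.92593
m₂^(3/2) = 74.47222^(1.5) = 642.67509
g1 = m₃ / m₂^(3/2) = 781.92593 / 642.67509 ≈ 1.217

1.217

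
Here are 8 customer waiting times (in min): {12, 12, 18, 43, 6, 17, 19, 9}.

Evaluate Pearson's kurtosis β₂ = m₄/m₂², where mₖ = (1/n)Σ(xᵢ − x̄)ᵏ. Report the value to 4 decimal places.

x̄ = 17.0000
Σ(xᵢ − x̄)² = 916.0000 ⇒ m₂ = 114.50000
Σ(xᵢ − x̄)⁴ = 476980.0000 ⇒ m₄ = 59622.50000
m₂² = 13110.25000
β₂ = m₄/m₂² = 59622.50000 / 13110.25000 ≈ 4.5478

4.5478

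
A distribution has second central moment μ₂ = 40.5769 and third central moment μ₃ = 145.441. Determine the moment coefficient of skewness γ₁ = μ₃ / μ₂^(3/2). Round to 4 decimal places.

0.5627

σ = √μ₂ = √40.5769 = 6.37000
σ³ = μ₂^(3/2) = 258.47485
γ₁ = μ₃/σ³ = 145.441 / 258.47485 ≈ 0.5627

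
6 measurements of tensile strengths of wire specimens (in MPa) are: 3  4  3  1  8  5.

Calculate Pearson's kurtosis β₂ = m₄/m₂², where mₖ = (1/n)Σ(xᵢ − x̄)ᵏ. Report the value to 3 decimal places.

2.602

x̄ = 4.0000
Σ(xᵢ − x̄)² = 28.0000 ⇒ m₂ = 4.66667
Σ(xᵢ − x̄)⁴ = 340.0000 ⇒ m₄ = 56.66667
m₂² = 21.77778
β₂ = m₄/m₂² = 56.66667 / 21.77778 ≈ 2.602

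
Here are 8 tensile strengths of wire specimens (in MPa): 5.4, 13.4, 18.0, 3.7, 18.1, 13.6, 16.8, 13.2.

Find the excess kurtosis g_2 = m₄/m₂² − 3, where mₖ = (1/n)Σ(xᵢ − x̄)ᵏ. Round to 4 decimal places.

x̄ = 12.7750
Σ(xᵢ − x̄)² = 209.8550 ⇒ m₂ = 26.23188
Σ(xᵢ − x̄)⁴ = 11553.2634 ⇒ m₄ = 1444.15792
m₂² = 688.11127
g_2 = m₄/m₂² − 3 = 2.09873 − 3 ≈ -0.9013

-0.9013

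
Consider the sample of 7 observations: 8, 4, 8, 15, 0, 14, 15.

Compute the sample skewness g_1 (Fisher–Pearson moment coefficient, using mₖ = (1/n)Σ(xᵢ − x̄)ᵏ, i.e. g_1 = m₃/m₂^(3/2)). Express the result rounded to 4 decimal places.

-0.3490

x̄ = (8 + 4 + 8 + 15 + 0 + 14 + 15) / 7 = 9.1429
deviations (xᵢ − x̄): -1.1429, -5.1429, -1.1429, 5.8571, -9.1429, 4.8571, 5.8571
Σ(xᵢ − x̄)² = 204.8571 ⇒ m₂ = 204.8571/7 = 29.26531
Σ(xᵢ − x̄)³ = -386.8163 ⇒ m₃ = -386.8163/7 = -55.25948
m₂^(3/2) = 29.26531^(1.5) = 158.31775
g_1 = m₃ / m₂^(3/2) = -55.25948 / 158.31775 ≈ -0.3490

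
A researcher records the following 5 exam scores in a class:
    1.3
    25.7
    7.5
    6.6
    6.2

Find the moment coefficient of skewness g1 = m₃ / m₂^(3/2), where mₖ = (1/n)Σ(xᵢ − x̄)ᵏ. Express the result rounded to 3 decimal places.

x̄ = (1.3 + 25.7 + 7.5 + 6.6 + 6.2) / 5 = 9.4600
deviations (xᵢ − x̄): -8.1600, 16.2400, -1.9600, -2.8600, -3.2600
Σ(xᵢ − x̄)² = 352.9720 ⇒ m₂ = 352.9720/5 = 70.59440
Σ(xᵢ − x̄)³ = 3674.1910 ⇒ m₃ = 3674.1910/5 = 734.83819
m₂^(3/2) = 70.59440^(1.5) = 593.13749
g1 = m₃ / m₂^(3/2) = 734.83819 / 593.13749 ≈ 1.239

1.239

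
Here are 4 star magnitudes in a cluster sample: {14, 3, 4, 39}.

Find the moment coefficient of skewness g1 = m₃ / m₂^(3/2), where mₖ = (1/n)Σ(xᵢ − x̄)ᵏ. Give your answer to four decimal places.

x̄ = (14 + 3 + 4 + 39) / 4 = 15.0000
deviations (xᵢ − x̄): -1.0000, -12.0000, -11.0000, 24.0000
Σ(xᵢ − x̄)² = 842.0000 ⇒ m₂ = 842.0000/4 = 210.50000
Σ(xᵢ − x̄)³ = 10764.0000 ⇒ m₃ = 10764.0000/4 = 2691.00000
m₂^(3/2) = 210.50000^(1.5) = 3054.06412
g1 = m₃ / m₂^(3/2) = 2691.00000 / 3054.06412 ≈ 0.8811

0.8811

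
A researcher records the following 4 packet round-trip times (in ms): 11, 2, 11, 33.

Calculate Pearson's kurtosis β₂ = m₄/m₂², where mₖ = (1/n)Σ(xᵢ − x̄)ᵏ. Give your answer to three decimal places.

x̄ = 14.2500
Σ(xᵢ − x̄)² = 522.7500 ⇒ m₂ = 130.68750
Σ(xᵢ − x̄)⁴ = 146338.0781 ⇒ m₄ = 36584.51953
m₂² = 17079.22266
β₂ = m₄/m₂² = 36584.51953 / 17079.22266 ≈ 2.142

2.142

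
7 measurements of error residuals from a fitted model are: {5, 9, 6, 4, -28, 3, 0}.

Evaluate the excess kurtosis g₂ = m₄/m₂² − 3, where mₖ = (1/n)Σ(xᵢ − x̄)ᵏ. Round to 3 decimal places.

1.736

x̄ = -0.1429
Σ(xᵢ − x̄)² = 950.8571 ⇒ m₂ = 135.83673
Σ(xᵢ − x̄)⁴ = 611710.8688 ⇒ m₄ = 87387.26697
m₂² = 18451.61849
g₂ = m₄/m₂² − 3 = 4.73602 − 3 ≈ 1.736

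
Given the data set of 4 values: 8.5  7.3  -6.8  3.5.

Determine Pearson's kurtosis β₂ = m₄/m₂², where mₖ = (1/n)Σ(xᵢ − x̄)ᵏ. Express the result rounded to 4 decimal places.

2.0636

x̄ = 3.1250
Σ(xᵢ − x̄)² = 144.9675 ⇒ m₂ = 36.24188
Σ(xᵢ − x̄)⁴ = 10841.8728 ⇒ m₄ = 2710.46821
m₂² = 1313.47350
β₂ = m₄/m₂² = 2710.46821 / 1313.47350 ≈ 2.0636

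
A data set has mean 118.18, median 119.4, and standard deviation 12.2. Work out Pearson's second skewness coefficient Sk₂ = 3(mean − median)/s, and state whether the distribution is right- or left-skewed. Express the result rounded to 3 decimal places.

-0.300, left-skewed

Sk₂ = 3(118.18 − 119.4) / 12.2 = 3 × -1.2200 / 12.2
    = -3.6600 / 12.2 ≈ -0.300
Sk₂ < 0 ⇒ mean < median ⇒ left-skewed (negative skew).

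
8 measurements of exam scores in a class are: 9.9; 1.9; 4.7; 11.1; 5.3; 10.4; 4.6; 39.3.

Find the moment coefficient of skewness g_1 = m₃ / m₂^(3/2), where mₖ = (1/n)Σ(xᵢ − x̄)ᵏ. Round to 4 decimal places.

1.9289

x̄ = (9.9 + 1.9 + 4.7 + 11.1 + 5.3 + 10.4 + 4.6 + 39.3) / 8 = 10.9000
deviations (xᵢ − x̄): -1.0000, -9.0000, -6.2000, 0.2000, -5.6000, -0.5000, -6.3000, 28.4000
Σ(xᵢ − x̄)² = 998.3400 ⇒ m₂ = 998.3400/8 = 124.79250
Σ(xᵢ − x̄)³ = 21512.1960 ⇒ m₃ = 21512.1960/8 = 2689.02450
m₂^(3/2) = 124.79250^(1.5) = 1394.06405
g_1 = m₃ / m₂^(3/2) = 2689.02450 / 1394.06405 ≈ 1.9289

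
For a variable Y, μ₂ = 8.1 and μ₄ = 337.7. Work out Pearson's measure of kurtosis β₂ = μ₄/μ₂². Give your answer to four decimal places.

5.1471

μ₂² = 8.1² = 65.61000
μ₄/μ₂² = 337.7 / 65.61000 = 5.14708
β₂ ≈ 5.1471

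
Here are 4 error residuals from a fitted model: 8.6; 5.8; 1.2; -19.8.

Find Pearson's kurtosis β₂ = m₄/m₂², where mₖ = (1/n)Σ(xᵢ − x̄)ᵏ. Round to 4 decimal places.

2.1809

x̄ = -1.0500
Σ(xᵢ − x̄)² = 496.6700 ⇒ m₂ = 124.16750
Σ(xᵢ − x̄)⁴ = 134495.3413 ⇒ m₄ = 33623.83533
m₂² = 15417.56806
β₂ = m₄/m₂² = 33623.83533 / 15417.56806 ≈ 2.1809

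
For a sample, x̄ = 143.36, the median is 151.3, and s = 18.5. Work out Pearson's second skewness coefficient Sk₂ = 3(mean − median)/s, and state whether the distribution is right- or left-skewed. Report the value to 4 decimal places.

Sk₂ = 3(143.36 − 151.3) / 18.5 = 3 × -7.9400 / 18.5
    = -23.8200 / 18.5 ≈ -1.2876
Sk₂ < 0 ⇒ mean < median ⇒ left-skewed (negative skew).

-1.2876, left-skewed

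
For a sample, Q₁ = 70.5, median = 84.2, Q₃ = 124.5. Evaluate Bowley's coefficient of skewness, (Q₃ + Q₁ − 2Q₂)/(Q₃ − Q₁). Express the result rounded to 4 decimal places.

numerator: Q₃ + Q₁ − 2Q₂ = 124.5 + 70.5 − 2×84.2 = 26.6000
denominator: Q₃ − Q₁ = 124.5 − 70.5 = 54.0000
Bowley skewness = 26.6000 / 54.0000 ≈ 0.4926

0.4926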